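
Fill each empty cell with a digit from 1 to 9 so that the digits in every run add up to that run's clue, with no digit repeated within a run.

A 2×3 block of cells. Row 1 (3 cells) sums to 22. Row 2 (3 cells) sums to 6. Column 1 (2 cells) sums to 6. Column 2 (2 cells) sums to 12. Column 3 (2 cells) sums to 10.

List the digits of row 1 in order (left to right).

5 9 8

6 in 3 cells must be {1,2,3}.
The 22 across and the 6 down share only 5, so (1,1) = 5.
(2,1) = 6 − 5 = 1 completes the 6 down.
Given what's placed, (2,2) must be 3 to fit the 6 across and 12 down.
(2,3) = 6 − 4 = 2 completes the 6 across.
(1,2) = 12 − 3 = 9 completes the 12 down.
(1,3) = 22 − 14 = 8 completes the 22 across.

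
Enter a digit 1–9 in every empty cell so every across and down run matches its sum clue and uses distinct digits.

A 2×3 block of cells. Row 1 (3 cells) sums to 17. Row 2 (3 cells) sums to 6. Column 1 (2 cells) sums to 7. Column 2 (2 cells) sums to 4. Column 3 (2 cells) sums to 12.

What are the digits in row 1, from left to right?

5 3 9

6 in 3 cells must be {1,2,3}; 4 in 2 cells must be {1,3}.
The 6 across and the 12 down share only 3, so (2,3) = 3.
(1,3) = 12 − 3 = 9 completes the 12 down.
Given what's placed, (2,2) must be 1 to fit the 6 across and 4 down.
(1,2) = 4 − 1 = 3 completes the 4 down.
(2,1) = 6 − 4 = 2 completes the 6 across.
(1,1) = 17 − 12 = 5 completes the 17 across.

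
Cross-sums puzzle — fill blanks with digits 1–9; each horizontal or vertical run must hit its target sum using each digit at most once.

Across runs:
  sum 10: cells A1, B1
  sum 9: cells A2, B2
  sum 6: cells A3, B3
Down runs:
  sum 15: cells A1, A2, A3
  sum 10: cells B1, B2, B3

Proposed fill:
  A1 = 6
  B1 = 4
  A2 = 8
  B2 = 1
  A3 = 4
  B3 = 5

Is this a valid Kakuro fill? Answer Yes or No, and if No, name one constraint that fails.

No — the down run A1–A3 sums to 18, not 15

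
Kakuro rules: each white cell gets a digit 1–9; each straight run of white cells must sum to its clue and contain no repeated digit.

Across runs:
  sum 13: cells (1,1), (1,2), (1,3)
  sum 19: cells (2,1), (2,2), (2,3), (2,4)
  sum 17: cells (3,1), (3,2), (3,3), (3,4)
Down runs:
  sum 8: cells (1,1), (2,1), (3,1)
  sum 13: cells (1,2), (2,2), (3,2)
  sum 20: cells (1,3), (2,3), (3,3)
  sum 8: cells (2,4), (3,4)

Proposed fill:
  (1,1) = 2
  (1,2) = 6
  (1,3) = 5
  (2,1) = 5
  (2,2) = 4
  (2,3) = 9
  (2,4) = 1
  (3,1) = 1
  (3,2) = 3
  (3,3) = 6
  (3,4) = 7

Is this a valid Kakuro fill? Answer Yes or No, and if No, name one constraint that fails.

Yes

Across: 2+6+5=13; 5+4+9+1=19; 1+3+6+7=17. Down: 2+5+1=8; 6+4+3=13; 5+9+6=20; 1+7=8. No digit repeats within any run.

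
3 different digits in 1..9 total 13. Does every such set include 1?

No

Counterexample: {2,3,8} sums to 13 without using 1.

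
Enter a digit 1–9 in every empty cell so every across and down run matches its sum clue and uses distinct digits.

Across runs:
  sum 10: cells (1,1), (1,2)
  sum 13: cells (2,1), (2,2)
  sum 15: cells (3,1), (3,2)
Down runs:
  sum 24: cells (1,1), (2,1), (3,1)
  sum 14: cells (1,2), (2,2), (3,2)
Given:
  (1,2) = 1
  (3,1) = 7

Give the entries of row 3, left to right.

7 8

24 in 3 cells must be {7,8,9}.
(1,1) = 10 − 1 = 9 completes the 10 across.
(2,1) = 24 − 16 = 8 completes the 24 down.
(2,2) = 13 − 8 = 5 completes the 13 across.
(3,2) = 15 − 7 = 8 completes the 15 across.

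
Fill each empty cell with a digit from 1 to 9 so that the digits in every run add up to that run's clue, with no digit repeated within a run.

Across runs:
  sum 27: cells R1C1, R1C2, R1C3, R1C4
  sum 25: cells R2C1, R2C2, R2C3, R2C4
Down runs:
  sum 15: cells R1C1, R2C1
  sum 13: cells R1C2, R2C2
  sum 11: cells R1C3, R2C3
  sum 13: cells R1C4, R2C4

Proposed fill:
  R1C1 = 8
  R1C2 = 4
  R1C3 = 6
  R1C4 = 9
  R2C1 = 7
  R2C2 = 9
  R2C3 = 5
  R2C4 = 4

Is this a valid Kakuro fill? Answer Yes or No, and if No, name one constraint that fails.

Yes

Across: 8+4+6+9=27; 7+9+5+4=25. Down: 8+7=15; 4+9=13; 6+5=11; 9+4=13. No digit repeats within any run.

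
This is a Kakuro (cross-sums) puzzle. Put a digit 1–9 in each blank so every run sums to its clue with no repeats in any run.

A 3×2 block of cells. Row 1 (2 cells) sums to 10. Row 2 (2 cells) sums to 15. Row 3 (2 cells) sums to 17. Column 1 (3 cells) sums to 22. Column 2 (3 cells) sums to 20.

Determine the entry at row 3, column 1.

9

17 in 2 cells must be {8,9}.
Nothing is forced directly, so branch on (3,1), whose candidates are 8 or 9. If (3,1) = 8: that forces (1,1) = 9, after which (1,2) would have to be in {1} for the 10 across but in {3,4,5,6,7,8,9} for the 20 down — contradiction. So (3,1) = 9.
(3,2) = 17 − 9 = 8 completes the 17 across.
Nothing is forced directly, so branch on (2,2), whose candidates are 7 or 9. If (2,2) = 7: then (1,2) would have to be in {1,2,3,4,6,7,8,9} for the 10 across but in {5} for the 20 down — contradiction. So (2,2) = 9.
(1,2) = 20 − 17 = 3 completes the 20 down.
(2,1) = 15 − 9 = 6 completes the 15 across.
(1,1) = 10 − 3 = 7 completes the 10 across.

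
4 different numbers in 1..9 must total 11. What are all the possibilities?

4 distinct digits from 1–9 sum between 10 and 30.
Only one set works: {1,2,3,5}.

{1,2,3,5}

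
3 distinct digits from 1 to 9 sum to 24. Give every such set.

{7,8,9}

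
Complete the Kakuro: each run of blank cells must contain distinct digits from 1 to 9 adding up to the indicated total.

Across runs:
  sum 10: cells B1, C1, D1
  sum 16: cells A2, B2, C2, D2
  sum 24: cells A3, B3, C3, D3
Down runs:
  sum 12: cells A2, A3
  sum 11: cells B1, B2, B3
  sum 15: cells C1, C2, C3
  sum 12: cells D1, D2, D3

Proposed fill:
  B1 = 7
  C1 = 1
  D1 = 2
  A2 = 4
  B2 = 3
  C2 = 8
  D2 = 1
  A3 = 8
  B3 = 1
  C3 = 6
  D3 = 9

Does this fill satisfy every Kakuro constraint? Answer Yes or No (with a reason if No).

Yes

Across: 7+1+2=10; 4+3+8+1=16; 8+1+6+9=24. Down: 4+8=12; 7+3+1=11; 1+8+6=15; 2+1+9=12. No digit repeats within any run.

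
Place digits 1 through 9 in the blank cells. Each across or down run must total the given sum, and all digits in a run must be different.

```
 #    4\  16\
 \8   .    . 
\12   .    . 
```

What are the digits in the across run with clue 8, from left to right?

1 7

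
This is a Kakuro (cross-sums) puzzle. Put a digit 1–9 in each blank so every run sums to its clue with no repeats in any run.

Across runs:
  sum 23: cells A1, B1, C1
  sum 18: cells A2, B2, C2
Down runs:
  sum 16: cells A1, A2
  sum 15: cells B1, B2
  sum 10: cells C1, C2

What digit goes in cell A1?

23 in 3 cells must be {6,8,9}; 16 in 2 cells must be {7,9}.
The 23 across and the 16 down share only 9, so A1 = 9.
A2 = 16 − 9 = 7 completes the 16 down.
Nothing is forced directly, so branch on B1, whose candidates are 6 or 8. If B1 = 8: that forces C1 = 6, after which B2 would have to be in {2,3,5,6,8,9} for the 18 across but in {7} for the 15 down — contradiction. So B1 = 6.
C1 = 23 − 15 = 8 completes the 23 across.
B2 = 15 − 6 = 9 completes the 15 down.
C2 = 18 − 16 = 2 completes the 18 across.

9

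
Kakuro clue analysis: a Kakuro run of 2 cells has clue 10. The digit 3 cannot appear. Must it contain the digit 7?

No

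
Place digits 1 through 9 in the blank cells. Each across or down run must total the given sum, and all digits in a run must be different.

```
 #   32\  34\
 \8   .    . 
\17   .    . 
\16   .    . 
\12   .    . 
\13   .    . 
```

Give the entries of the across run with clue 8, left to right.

2 6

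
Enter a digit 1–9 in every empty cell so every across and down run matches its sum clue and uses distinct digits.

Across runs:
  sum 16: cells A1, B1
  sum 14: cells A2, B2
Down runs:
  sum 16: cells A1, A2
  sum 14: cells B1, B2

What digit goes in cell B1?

16 in 2 cells must be {7,9}.
The 16 across and the 14 down share only 9, so B1 = 9.
The 14 across and the 16 down share only 9, so A2 = 9.
B2 = 14 − 9 = 5 completes the 14 across.
A1 = 16 − 9 = 7 completes the 16 across.

9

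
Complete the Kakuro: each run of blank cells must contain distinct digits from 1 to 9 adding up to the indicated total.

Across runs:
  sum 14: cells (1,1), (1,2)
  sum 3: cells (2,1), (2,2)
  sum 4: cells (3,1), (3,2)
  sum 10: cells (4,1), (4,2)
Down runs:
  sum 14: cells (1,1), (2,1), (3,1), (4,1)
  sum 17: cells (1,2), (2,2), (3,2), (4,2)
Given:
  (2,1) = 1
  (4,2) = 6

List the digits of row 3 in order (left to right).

3 1

3 in 2 cells must be {1,2}; 4 in 2 cells must be {1,3}.
(2,2) = 3 − 1 = 2 completes the 3 across.
(3,1) = 3: the only remaining digit allowed by both the 4 across and the 14 down.
(3,2) = 4 − 3 = 1 completes the 4 across.
(4,1) = 10 − 6 = 4 completes the 10 across.
(1,1) = 14 − 8 = 6 completes the 14 down.
(1,2) = 14 − 6 = 8 completes the 14 across.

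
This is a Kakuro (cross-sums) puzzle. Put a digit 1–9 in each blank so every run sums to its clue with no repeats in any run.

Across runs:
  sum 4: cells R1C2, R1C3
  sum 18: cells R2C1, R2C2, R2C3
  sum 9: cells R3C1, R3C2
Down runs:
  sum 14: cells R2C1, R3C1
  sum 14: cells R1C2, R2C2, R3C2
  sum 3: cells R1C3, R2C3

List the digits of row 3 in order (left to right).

5, 4

4 in 2 cells must be {1,3}; 3 in 2 cells must be {1,2}.
The 4 across and the 3 down share only 1, so R1C3 = 1.
R2C3 = 3 − 1 = 2 completes the 3 down.
R1C2 = 4 − 1 = 3 completes the 4 across.
R2C1 = 9: the only remaining digit allowed by both the 18 across and the 14 down.
R2C2 = 18 − 11 = 7 completes the 18 across.
R3C1 = 14 − 9 = 5 completes the 14 down.
R3C2 = 9 − 5 = 4 completes the 9 across.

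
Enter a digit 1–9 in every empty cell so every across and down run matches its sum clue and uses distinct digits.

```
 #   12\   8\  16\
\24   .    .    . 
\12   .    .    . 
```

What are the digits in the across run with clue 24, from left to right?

24 in 3 cells must be {7,8,9}; 16 in 2 cells must be {7,9}.
The 24 across and the 8 down share only 7, so R1C2 = 7.
Given what's placed, R1C3 must be 9 to fit the 24 across and 16 down.
R2C2 = 8 − 7 = 1 completes the 8 down.
R2C3 = 16 − 9 = 7 completes the 16 down.
R1C1 = 24 − 16 = 8 completes the 24 across.
R2C1 = 12 − 8 = 4 completes the 12 across.

8, 7, 9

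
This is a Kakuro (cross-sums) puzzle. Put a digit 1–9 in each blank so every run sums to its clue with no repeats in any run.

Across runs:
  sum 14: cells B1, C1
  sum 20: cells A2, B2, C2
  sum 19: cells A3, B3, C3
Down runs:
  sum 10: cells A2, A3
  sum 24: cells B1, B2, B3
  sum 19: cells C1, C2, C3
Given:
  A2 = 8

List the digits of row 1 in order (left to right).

8, 6

24 in 3 cells must be {7,8,9}.
A3 = 10 − 8 = 2 completes the 10 down.
No cell is forced outright now. B1 can only be 8 or 9 (the digits allowed by both its 14 across and its 24 down). If B1 = 9: that forces C1 = 5, B2 = 7, after which C2 would have to be in {5} for the 20 across but in {6,8} for the 19 down — contradiction. So B1 = 8.
C1 = 14 − 8 = 6 completes the 14 across.
B3 = 9: the only remaining digit allowed by both the 19 across and the 24 down.
C3 = 19 − 11 = 8 completes the 19 across.
B2 = 24 − 17 = 7 completes the 24 down.
C2 = 20 − 15 = 5 completes the 20 across.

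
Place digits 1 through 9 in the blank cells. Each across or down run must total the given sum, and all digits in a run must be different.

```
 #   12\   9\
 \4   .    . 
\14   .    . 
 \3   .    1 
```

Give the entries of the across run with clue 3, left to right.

2, 1

4 in 2 cells must be {1,3}; 3 in 2 cells must be {1,2}.
R1C2 = 3: the only remaining digit allowed by both the 4 across and the 9 down.
R2C2 = 9 − 4 = 5 completes the 9 down.
R3C1 = 3 − 1 = 2 completes the 3 across.
R1C1 = 4 − 3 = 1 completes the 4 across.
R2C1 = 14 − 5 = 9 completes the 14 across.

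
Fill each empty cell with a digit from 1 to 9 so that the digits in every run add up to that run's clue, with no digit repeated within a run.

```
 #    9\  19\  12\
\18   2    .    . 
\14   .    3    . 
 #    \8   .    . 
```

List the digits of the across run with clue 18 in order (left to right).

R2C1 = 9 − 2 = 7 completes the 9 down.
R2C3 = 14 − 10 = 4 completes the 14 across.
R3C2 = 7: the only remaining digit allowed by both the 8 across and the 19 down.
R3C3 = 8 − 7 = 1 completes the 8 across.
R1C2 = 19 − 10 = 9 completes the 19 down.
R1C3 = 18 − 11 = 7 completes the 18 across.

2 9 7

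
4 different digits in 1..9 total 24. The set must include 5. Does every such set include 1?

No

Counterexample: {2,5,8,9} sums to 24 under that restriction without using 1.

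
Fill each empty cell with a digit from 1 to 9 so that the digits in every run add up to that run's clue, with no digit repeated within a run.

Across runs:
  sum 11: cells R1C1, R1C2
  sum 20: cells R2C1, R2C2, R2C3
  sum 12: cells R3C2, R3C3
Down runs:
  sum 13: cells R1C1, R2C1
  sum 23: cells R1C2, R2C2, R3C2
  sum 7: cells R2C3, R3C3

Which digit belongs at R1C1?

5

23 in 3 cells must be {6,8,9}.
Nothing is forced directly, so branch on R3C2, whose candidates are 8 or 9. If R3C2 = 9: that forces R3C3 = 3, R2C3 = 4, after which R2C2 would have to be in {7,9} for the 20 across but in {6,8} for the 23 down — contradiction. So R3C2 = 8.
R3C3 = 12 − 8 = 4 completes the 12 across.
R2C3 = 7 − 4 = 3 completes the 7 down.
R2C2 = 9: the only remaining digit allowed by both the 20 across and the 23 down.
R1C2 = 23 − 17 = 6 completes the 23 down.
R2C1 = 20 − 12 = 8 completes the 20 across.
R1C1 = 11 − 6 = 5 completes the 11 across.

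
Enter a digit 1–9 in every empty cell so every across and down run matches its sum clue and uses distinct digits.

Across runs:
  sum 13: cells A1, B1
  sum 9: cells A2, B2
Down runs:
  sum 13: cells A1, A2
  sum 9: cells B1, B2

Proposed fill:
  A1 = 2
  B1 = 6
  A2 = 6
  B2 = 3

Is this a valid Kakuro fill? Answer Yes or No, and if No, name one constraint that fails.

No — the across run A1–B1 sums to 8, not 13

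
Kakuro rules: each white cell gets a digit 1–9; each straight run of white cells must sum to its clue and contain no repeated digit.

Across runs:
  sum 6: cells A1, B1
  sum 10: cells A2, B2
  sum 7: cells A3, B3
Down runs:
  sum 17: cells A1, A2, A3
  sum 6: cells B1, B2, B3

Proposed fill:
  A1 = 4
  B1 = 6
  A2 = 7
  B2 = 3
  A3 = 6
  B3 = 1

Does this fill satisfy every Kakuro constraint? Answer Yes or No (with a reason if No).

No — the across run A1–B1 sums to 10, not 6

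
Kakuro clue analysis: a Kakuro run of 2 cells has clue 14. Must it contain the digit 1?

No

Counterexample: {5,9} sums to 14 without using 1.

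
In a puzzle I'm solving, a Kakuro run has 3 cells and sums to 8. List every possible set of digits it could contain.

{1,2,5}; {1,3,4}

3 distinct digits from 1–9 sum between 6 and 24.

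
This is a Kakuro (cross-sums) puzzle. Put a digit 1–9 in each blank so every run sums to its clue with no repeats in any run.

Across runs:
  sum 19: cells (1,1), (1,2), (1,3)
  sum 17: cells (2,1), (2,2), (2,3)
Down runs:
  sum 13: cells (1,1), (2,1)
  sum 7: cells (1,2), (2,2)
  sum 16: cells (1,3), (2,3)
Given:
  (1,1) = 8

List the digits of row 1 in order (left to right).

8 4 7

16 in 2 cells must be {7,9}.
(2,1) = 13 − 8 = 5 completes the 13 down.
(2,3) = 9: the only remaining digit allowed by both the 17 across and the 16 down.
(1,3) = 16 − 9 = 7 completes the 16 down.
(2,2) = 17 − 14 = 3 completes the 17 across.
(1,2) = 19 − 15 = 4 completes the 19 across.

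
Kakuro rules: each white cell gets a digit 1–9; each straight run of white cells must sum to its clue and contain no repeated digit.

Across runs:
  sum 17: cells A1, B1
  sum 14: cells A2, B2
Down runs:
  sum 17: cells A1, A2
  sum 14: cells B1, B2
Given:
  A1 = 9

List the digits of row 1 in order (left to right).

9 8

17 in 2 cells must be {8,9}.
B1 = 17 − 9 = 8 completes the 17 across.
A2 = 17 − 9 = 8 completes the 17 down.
B2 = 14 − 8 = 6 completes the 14 across.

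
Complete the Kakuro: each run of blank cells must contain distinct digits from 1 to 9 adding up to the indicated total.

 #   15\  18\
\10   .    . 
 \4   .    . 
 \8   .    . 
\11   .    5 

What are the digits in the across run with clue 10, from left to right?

4 in 2 cells must be {1,3}.
R4C1 = 11 − 5 = 6 completes the 11 across.
No cell is forced outright now. R2C1 can only be 1 or 3 (the digits allowed by both its 4 across and its 15 down). If R2C1 = 1: that forces R1C1 = 3, R1C2 = 7, after which R2C2 would have to be in {3} for the 4 across but in {2,4} for the 18 down — contradiction. So R2C1 = 3.
R2C2 = 4 − 3 = 1 completes the 4 across.
R3C2 = 3: the only remaining digit allowed by both the 8 across and the 18 down.
R1C2 = 18 − 9 = 9 completes the 18 down.
R3C1 = 8 − 3 = 5 completes the 8 across.
R1C1 = 10 − 9 = 1 completes the 10 across.

1 9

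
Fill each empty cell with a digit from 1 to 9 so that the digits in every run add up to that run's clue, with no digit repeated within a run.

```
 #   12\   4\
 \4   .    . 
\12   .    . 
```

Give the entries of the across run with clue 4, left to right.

3 1

4 in 2 cells must be {1,3}.
The 4 across and the 12 down share only 3, so R1C1 = 3.
R1C2 = 4 − 3 = 1 completes the 4 across.
R2C1 = 12 − 3 = 9 completes the 12 down.
R2C2 = 12 − 9 = 3 completes the 12 across.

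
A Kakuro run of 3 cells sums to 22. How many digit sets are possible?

2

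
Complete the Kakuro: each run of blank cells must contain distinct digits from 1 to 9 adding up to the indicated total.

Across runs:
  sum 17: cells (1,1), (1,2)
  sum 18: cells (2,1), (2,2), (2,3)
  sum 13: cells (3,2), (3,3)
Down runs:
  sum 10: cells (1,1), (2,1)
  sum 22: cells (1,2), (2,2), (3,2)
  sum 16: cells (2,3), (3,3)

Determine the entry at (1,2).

9

17 in 2 cells must be {8,9}; 16 in 2 cells must be {7,9}.
Nothing is forced directly, so branch on (2,3), whose candidates are 7 or 9. If (2,3) = 7: that forces (3,3) = 9, after which (3,2) would have to be in {4} for the 13 across but in {5,6,7,8,9} for the 22 down — contradiction. So (2,3) = 9.
(3,3) = 16 − 9 = 7 completes the 16 down.
(3,2) = 13 − 7 = 6 completes the 13 across.
(1,2) = 9: the only remaining digit allowed by both the 17 across and the 22 down.
(2,2) = 22 − 15 = 7 completes the 22 down.
(1,1) = 17 − 9 = 8 completes the 17 across.
(2,1) = 18 − 16 = 2 completes the 18 across.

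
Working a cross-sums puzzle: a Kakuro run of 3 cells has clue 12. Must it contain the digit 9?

No

Counterexample: {1,3,8} sums to 12 without using 9.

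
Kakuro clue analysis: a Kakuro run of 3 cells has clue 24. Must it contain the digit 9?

Yes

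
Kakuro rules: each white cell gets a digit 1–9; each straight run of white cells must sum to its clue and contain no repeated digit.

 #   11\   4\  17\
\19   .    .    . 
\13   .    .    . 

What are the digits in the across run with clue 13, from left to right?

4, 1, 8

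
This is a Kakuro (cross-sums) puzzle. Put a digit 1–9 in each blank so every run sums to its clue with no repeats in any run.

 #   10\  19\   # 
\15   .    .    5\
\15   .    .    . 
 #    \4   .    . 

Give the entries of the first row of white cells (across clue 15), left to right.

4 in 2 cells must be {1,3}.
The 4 across and the 19 down share only 3, so R3C2 = 3.
R3C3 = 4 − 3 = 1 completes the 4 across.
R2C3 = 5 − 1 = 4 completes the 5 down.
R2C2 = 9: the only remaining digit allowed by both the 15 across and the 19 down.
R1C2 = 19 − 12 = 7 completes the 19 down.
R2C1 = 15 − 13 = 2 completes the 15 across.
R1C1 = 15 − 7 = 8 completes the 15 across.

8 7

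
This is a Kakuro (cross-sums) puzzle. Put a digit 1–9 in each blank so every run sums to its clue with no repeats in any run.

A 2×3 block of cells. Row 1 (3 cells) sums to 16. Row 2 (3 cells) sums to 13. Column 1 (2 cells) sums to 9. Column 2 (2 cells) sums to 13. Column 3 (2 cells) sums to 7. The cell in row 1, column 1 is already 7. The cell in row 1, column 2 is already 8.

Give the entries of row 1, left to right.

7 8 1

(1,3) = 16 − 15 = 1 completes the 16 across.
(2,1) = 9 − 7 = 2 completes the 9 down.
(2,2) = 13 − 8 = 5 completes the 13 down.
(2,3) = 13 − 7 = 6 completes the 13 across.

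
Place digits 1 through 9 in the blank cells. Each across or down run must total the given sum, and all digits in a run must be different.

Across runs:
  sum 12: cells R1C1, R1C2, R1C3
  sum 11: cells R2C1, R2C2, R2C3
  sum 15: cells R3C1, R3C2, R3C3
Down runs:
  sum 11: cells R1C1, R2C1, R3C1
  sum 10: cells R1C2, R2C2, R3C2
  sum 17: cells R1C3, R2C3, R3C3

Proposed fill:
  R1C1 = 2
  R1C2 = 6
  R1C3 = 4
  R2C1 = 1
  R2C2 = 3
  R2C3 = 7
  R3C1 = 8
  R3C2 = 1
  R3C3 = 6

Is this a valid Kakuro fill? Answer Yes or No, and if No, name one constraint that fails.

Across: 2+6+4=12; 1+3+7=11; 8+1+6=15. Down: 2+1+8=11; 6+3+1=10; 4+7+6=17. No digit repeats within any run.

Yes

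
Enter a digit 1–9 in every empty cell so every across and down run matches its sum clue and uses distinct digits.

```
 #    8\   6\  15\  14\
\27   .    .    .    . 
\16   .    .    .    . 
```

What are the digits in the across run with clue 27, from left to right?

6 5 7 9

Nothing is forced directly, so branch on R1C2, whose candidates are 4 or 5. If R1C2 = 4: that forces R1C1 = 6, R2C1 = 2, after which R2C2 would have to be in {1,3,4,5,6,7,8,9} for the 16 across but in {2} for the 6 down — contradiction. So R1C2 = 5.
R2C2 = 6 − 5 = 1 completes the 6 down.
Nothing is forced directly, so branch on R1C1, whose candidates are 6 or 7. If R1C1 = 7: then R2C1 would have to be in {2,3,4,5,6,7,8,9} for the 16 across but in {1} for the 8 down — contradiction. So R1C1 = 6.
R1C4 = 9: the only remaining digit allowed by both the 27 across and the 14 down.
R2C1 = 8 − 6 = 2 completes the 8 down.
R2C4 = 14 − 9 = 5 completes the 14 down.
R1C3 = 27 − 20 = 7 completes the 27 across.
R2C3 = 16 − 8 = 8 completes the 16 across.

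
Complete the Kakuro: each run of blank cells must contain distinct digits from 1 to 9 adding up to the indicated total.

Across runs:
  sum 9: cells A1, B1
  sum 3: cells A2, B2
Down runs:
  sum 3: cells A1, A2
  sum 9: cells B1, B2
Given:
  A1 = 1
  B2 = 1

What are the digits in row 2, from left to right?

3 in 2 cells must be {1,2}.
B1 = 9 − 1 = 8 completes the 9 across.
A2 = 3 − 1 = 2 completes the 3 across.

2 1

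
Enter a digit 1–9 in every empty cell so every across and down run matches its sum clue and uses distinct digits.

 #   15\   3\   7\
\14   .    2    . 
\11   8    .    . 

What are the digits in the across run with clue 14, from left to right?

3 in 2 cells must be {1,2}.
R1C1 = 15 − 8 = 7 completes the 15 down.
R1C3 = 14 − 9 = 5 completes the 14 across.
R2C2 = 3 − 2 = 1 completes the 3 down.
R2C3 = 11 − 9 = 2 completes the 11 across.

7, 2, 5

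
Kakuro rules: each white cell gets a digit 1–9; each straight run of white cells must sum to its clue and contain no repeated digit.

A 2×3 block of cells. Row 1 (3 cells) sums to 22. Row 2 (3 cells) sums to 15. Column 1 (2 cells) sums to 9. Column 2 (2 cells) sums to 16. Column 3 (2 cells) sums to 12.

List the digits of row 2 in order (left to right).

16 in 2 cells must be {7,9}.
Nothing is forced directly, so branch on (2,2), whose candidates are 7 or 9. If (2,2) = 9: that forces (1,2) = 7, (1,3) = 9, after which (2,3) would have to be in {1,2,4,5} for the 15 across but in {3} for the 12 down — contradiction. So (2,2) = 7.
(1,2) = 16 − 7 = 9 completes the 16 down.
Nothing is forced directly, so branch on (2,3), whose candidates are 3 or 5. If (2,3) = 3: then (1,3) would have to be in {5,6,7,8} for the 22 across but in {9} for the 12 down — contradiction. So (2,3) = 5.
(1,3) = 12 − 5 = 7 completes the 12 down.
(2,1) = 15 − 12 = 3 completes the 15 across.
(1,1) = 22 − 16 = 6 completes the 22 across.

3, 7, 5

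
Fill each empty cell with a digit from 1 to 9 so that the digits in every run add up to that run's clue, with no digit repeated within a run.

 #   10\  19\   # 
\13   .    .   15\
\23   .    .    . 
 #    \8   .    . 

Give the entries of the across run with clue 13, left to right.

4, 9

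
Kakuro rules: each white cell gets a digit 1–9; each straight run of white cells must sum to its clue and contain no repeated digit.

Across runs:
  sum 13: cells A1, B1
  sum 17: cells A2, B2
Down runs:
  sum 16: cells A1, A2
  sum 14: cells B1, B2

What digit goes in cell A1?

7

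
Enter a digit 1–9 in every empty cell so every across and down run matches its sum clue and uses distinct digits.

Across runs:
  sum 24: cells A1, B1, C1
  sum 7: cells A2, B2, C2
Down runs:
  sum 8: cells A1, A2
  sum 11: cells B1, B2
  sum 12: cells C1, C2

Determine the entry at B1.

24 in 3 cells must be {7,8,9}; 7 in 3 cells must be {1,2,4}.
The 24 across and the 8 down share only 7, so A1 = 7.
A2 = 8 − 7 = 1 completes the 8 down.
Given what's placed, C2 must be 4 to fit the 7 across and 12 down.
C1 = 12 − 4 = 8 completes the 12 down.
B2 = 7 − 5 = 2 completes the 7 across.
B1 = 24 − 15 = 9 completes the 24 across.

9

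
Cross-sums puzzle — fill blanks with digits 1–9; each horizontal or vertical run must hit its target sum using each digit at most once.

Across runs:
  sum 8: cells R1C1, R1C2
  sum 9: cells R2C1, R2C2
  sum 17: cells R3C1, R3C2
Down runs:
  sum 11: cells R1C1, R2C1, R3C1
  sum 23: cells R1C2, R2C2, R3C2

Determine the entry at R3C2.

9

17 in 2 cells must be {8,9}; 23 in 3 cells must be {6,8,9}.
The 8 across and the 23 down share only 6, so R1C2 = 6.
Given what's placed, R2C2 must be 8 to fit the 9 across and 23 down.
R3C1 = 8: only digit in both the 17-across and 11-down candidate sets.
R3C2 = 17 − 8 = 9 completes the 17 across.
R1C1 = 8 − 6 = 2 completes the 8 across.
R2C1 = 9 − 8 = 1 completes the 9 across.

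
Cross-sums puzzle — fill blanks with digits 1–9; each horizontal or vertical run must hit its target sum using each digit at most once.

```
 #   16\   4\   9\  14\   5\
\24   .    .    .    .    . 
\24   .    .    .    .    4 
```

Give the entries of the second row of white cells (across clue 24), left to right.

16 in 2 cells must be {7,9}; 4 in 2 cells must be {1,3}.
R1C5 = 5 − 4 = 1 completes the 5 down.
Given what's placed, R1C2 must be 3 to fit the 24 across and 4 down.
R2C2 = 4 − 3 = 1 completes the 4 down.
No cell is forced outright now. R1C1 can only be 7 or 9 (the digits allowed by both its 24 across and its 16 down). If R1C1 = 7: that forces R2C1 = 9, R2C4 = 8, after which R1C4 would have to be in {4,5,8,9} for the 24 across but in {6} for the 14 down — contradiction. So R1C1 = 9.
R2C1 = 16 − 9 = 7 completes the 16 down.
Given what's placed, R2C3 must be 3 to fit the 24 across and 9 down.
R2C4 = 24 − 15 = 9 completes the 24 across.

7 1 3 9 4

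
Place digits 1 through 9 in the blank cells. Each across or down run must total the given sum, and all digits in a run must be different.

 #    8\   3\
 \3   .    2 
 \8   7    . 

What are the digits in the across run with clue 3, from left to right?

3 in 2 cells must be {1,2}.
R1C1 = 3 − 2 = 1 completes the 3 across.
R2C2 = 8 − 7 = 1 completes the 8 across.

1 2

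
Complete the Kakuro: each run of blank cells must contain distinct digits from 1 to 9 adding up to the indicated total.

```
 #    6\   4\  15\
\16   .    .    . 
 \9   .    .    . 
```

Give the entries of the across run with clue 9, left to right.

2 1 6

4 in 2 cells must be {1,3}.
The 9 across and the 15 down share only 6, so R2C3 = 6.
R1C3 = 15 − 6 = 9 completes the 15 down.
Given what's placed, R2C2 must be 1 to fit the 9 across and 4 down.
R1C2 = 4 − 1 = 3 completes the 4 down.
R2C1 = 9 − 7 = 2 completes the 9 across.
R1C1 = 16 − 12 = 4 completes the 16 across.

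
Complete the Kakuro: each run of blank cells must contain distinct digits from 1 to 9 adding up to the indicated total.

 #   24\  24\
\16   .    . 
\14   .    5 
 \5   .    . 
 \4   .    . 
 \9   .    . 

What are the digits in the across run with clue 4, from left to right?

1 3

16 in 2 cells must be {7,9}; 4 in 2 cells must be {1,3}.
R2C1 = 14 − 5 = 9 completes the 14 across.
R1C1 = 7: the only remaining digit allowed by both the 16 across and the 24 down.
R1C2 = 16 − 7 = 9 completes the 16 across.
Nothing is forced directly, so branch on R3C2, whose candidates are 1 or 2 or 3. If R3C2 = 2: that forces R3C1 = 3, R4C1 = 1, after which R4C2 would have to be in {3} for the 4 across but in {1,7} for the 24 down — contradiction. If R3C2 = 3: that forces R3C1 = 2, R4C1 = 1, after which R4C2 would have to be in {3} for the 4 across but in {1,6} for the 24 down — contradiction. So R3C2 = 1.
R3C1 = 5 − 1 = 4 completes the 5 across.
Given what's placed, R4C2 must be 3 to fit the 4 across and 24 down.
R5C2 = 24 − 18 = 6 completes the 24 down.
R4C1 = 4 − 3 = 1 completes the 4 across.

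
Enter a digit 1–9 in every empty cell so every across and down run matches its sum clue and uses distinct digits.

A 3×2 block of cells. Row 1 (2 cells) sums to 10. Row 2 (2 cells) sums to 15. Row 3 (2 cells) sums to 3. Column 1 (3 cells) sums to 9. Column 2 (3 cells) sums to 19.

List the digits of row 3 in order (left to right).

1, 2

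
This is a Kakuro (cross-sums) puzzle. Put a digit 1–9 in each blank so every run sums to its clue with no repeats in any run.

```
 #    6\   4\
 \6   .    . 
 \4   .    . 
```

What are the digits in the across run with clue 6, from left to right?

5 1

4 in 2 cells must be {1,3}.
The 6 across and the 4 down share only 1, so R1C2 = 1.
The 4 across and the 6 down share only 1, so R2C1 = 1.
R2C2 = 4 − 1 = 3 completes the 4 across.
R1C1 = 6 − 1 = 5 completes the 6 across.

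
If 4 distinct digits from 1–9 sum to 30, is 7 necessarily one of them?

Yes

The only way to make 30 from 4 distinct digits is {6,7,8,9}, which contains 7.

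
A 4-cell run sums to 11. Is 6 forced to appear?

No

The only way to make 11 from 4 distinct digits is {1,2,3,5}, which does not contain 6.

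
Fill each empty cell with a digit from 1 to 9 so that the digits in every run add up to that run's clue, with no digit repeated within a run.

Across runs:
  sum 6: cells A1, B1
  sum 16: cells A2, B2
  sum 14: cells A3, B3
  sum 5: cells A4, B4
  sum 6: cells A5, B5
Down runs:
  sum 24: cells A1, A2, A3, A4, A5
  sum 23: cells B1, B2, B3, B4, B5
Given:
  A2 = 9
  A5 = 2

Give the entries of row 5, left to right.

2, 4

16 in 2 cells must be {7,9}.
B2 = 16 − 9 = 7 completes the 16 across.
B5 = 6 − 2 = 4 completes the 6 across.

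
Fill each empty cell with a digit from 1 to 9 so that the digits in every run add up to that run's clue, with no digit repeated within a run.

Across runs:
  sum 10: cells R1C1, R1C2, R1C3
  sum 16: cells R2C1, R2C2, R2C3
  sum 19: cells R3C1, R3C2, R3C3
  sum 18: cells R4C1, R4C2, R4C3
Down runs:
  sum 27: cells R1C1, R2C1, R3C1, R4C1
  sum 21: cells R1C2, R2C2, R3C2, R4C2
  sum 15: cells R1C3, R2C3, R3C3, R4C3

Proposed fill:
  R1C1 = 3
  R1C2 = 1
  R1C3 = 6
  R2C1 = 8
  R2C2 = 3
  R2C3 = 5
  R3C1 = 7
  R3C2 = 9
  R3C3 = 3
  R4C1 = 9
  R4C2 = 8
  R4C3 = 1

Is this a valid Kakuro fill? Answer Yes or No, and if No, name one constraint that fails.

Across: 3+1+6=10; 8+3+5=16; 7+9+3=19; 9+8+1=18. Down: 3+8+7+9=27; 1+3+9+8=21; 6+5+3+1=15. No digit repeats within any run.

Yes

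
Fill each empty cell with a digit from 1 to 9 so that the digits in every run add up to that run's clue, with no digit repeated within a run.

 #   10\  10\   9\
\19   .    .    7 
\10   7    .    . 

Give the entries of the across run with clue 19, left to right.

R1C1 = 10 − 7 = 3 completes the 10 down.
R1C2 = 19 − 10 = 9 completes the 19 across.
R2C2 = 10 − 9 = 1 completes the 10 down.
R2C3 = 10 − 8 = 2 completes the 10 across.

3, 9, 7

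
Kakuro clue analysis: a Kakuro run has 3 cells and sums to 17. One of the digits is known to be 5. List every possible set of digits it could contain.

{3,5,9}; {4,5,8}

3 distinct digits from 1–9 sum between 6 and 24.
Keeping only sets containing 5.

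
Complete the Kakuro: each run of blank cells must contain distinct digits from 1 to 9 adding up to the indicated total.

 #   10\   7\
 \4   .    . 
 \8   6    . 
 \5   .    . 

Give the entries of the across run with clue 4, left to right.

4 in 2 cells must be {1,3}; 7 in 3 cells must be {1,2,4}.
The 4 across and the 7 down share only 1, so R1C2 = 1.
R2C2 = 8 − 6 = 2 completes the 8 across.
R3C2 = 7 − 3 = 4 completes the 7 down.
R1C1 = 4 − 1 = 3 completes the 4 across.
R3C1 = 5 − 4 = 1 completes the 5 across.

3 1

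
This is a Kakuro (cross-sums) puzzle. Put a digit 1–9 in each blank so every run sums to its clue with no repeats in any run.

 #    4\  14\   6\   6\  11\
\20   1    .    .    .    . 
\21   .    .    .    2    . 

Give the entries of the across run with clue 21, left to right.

4 in 2 cells must be {1,3}.
R1C4 = 6 − 2 = 4 completes the 6 down.
R2C1 = 4 − 1 = 3 completes the 4 down.
Nothing is forced directly, so branch on R1C3, whose candidates are 2 or 5. If R1C3 = 2: that forces R2C3 = 4, R2C2 = 5, R2C5 = 7, after which R1C2 would have to be in {5,6,7,8} for the 20 across but in {9} for the 14 down — contradiction. So R1C3 = 5.
Given what's placed, R1C2 must be 8 to fit the 20 across and 14 down.
R1C5 = 20 − 18 = 2 completes the 20 across.
R2C2 = 14 − 8 = 6 completes the 14 down.
R2C3 = 6 − 5 = 1 completes the 6 down.
R2C5 = 21 − 12 = 9 completes the 21 across.

3 6 1 2 9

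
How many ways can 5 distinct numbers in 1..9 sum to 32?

3

5 distinct digits from 1–9 sum between 15 and 35.
Enumerating: {2,6,7,8,9}, {3,5,7,8,9}, {4,5,6,8,9}.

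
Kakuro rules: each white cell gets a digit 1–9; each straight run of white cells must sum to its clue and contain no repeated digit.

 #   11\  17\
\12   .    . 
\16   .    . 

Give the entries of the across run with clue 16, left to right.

7 9

16 in 2 cells must be {7,9}; 17 in 2 cells must be {8,9}.
The 16 across and the 17 down share only 9, so R2C2 = 9.
R1C2 = 17 − 9 = 8 completes the 17 down.
R2C1 = 16 − 9 = 7 completes the 16 across.
R1C1 = 12 − 8 = 4 completes the 12 across.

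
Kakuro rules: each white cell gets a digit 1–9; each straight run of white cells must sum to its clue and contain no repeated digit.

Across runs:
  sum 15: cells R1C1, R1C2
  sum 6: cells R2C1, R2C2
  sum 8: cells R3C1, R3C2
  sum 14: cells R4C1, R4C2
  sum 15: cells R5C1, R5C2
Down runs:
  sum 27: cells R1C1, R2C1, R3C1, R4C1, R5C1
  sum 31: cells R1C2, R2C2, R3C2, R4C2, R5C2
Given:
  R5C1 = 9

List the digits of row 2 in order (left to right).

2 4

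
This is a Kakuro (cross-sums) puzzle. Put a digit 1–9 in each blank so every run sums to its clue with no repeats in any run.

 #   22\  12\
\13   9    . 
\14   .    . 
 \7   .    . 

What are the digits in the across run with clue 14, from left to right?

R1C2 = 13 − 9 = 4 completes the 13 across.
Nothing is forced directly, so branch on R2C2, whose candidates are 5 or 6. If R2C2 = 5: then R2C1 would have to be in {9} for the 14 across but in {5,6,7,8} for the 22 down — contradiction. So R2C2 = 6.
R2C1 = 14 − 6 = 8 completes the 14 across.
R3C1 = 22 − 17 = 5 completes the 22 down.
R3C2 = 7 − 5 = 2 completes the 7 across.

8, 6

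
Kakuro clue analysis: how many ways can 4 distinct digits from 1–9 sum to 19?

11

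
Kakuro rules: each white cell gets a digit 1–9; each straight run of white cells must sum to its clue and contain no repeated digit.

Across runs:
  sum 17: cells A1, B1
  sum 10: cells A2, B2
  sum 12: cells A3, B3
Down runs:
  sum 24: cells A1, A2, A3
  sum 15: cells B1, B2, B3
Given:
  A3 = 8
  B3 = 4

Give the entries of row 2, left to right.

7, 3

17 in 2 cells must be {8,9}; 24 in 3 cells must be {7,8,9}.
Given what's placed, A1 must be 9 to fit the 17 across and 24 down.
B1 = 17 − 9 = 8 completes the 17 across.
A2 = 24 − 17 = 7 completes the 24 down.
B2 = 10 − 7 = 3 completes the 10 across.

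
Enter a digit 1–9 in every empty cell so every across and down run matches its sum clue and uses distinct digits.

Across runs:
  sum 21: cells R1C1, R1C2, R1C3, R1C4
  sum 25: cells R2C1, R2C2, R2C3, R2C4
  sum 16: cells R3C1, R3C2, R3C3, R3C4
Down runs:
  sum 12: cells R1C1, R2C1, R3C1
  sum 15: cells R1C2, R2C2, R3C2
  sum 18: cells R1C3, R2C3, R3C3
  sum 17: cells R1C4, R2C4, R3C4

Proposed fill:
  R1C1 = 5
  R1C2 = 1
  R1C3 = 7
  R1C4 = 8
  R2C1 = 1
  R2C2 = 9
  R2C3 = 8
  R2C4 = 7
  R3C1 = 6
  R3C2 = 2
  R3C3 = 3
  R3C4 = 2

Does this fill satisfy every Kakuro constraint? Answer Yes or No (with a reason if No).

No — the across run R3C1–R3C4 sums to 13, not 16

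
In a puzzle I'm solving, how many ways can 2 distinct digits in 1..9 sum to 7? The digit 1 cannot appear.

2

2 distinct digits from 1–9 sum between 3 and 17.
Dropping sets that contain 1.
Enumerating: {2,5}, {3,4}.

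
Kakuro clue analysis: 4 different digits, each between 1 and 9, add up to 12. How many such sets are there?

4 distinct digits from 1–9 sum between 10 and 30.
Enumerating: {1,2,3,6}, {1,2,4,5}.

2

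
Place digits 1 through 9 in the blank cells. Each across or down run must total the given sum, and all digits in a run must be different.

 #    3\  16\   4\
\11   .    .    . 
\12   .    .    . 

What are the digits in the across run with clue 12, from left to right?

3 in 2 cells must be {1,2}; 16 in 2 cells must be {7,9}; 4 in 2 cells must be {1,3}.
The 11 across and the 16 down share only 7, so R1C2 = 7.
R2C2 = 16 − 7 = 9 completes the 16 down.
Given what's placed, R2C3 must be 1 to fit the 12 across and 4 down.
R1C1 = 1: the only remaining digit allowed by both the 11 across and the 3 down.
R1C3 = 11 − 8 = 3 completes the 11 across.
R2C1 = 12 − 10 = 2 completes the 12 across.

2 9 1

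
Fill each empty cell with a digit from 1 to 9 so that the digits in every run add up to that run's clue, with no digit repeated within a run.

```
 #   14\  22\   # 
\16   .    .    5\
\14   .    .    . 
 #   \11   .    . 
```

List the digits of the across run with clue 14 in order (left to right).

16 in 2 cells must be {7,9}.
The 16 across and the 14 down share only 9, so R1C1 = 9.
R1C2 = 16 − 9 = 7 completes the 16 across.
R2C1 = 14 − 9 = 5 completes the 14 down.
R2C2 = 6: the only remaining digit allowed by both the 14 across and the 22 down.
R2C3 = 14 − 11 = 3 completes the 14 across.
R3C2 = 22 − 13 = 9 completes the 22 down.
R3C3 = 11 − 9 = 2 completes the 11 across.

5, 6, 3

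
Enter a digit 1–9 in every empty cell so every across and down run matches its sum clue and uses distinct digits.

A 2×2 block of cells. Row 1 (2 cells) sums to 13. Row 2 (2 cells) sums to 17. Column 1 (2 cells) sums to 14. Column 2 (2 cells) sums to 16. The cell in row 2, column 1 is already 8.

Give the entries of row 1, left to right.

6 7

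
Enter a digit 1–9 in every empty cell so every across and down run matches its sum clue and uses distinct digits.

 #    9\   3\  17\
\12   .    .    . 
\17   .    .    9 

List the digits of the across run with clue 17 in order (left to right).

3 in 2 cells must be {1,2}; 17 in 2 cells must be {8,9}.
R1C3 = 17 − 9 = 8 completes the 17 down.
R1C2 = 1: the only remaining digit allowed by both the 12 across and the 3 down.
R2C2 = 3 − 1 = 2 completes the 3 down.
R1C1 = 12 − 9 = 3 completes the 12 across.
R2C1 = 17 − 11 = 6 completes the 17 across.

6 2 9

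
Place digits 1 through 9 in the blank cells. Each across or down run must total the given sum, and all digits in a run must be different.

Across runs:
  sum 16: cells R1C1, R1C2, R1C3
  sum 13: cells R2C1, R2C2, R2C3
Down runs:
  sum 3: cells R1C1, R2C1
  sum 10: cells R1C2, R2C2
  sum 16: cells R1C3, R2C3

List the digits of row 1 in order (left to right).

3 in 2 cells must be {1,2}; 16 in 2 cells must be {7,9}.
Nothing is forced directly, so branch on R1C1, whose candidates are 1 or 2. If R1C1 = 2: that forces R1C3 = 9, R2C1 = 1, R2C3 = 7, after which R1C2 would have to be in {5} for the 16 across but in {1,2,3,4,6,7,8,9} for the 10 down — contradiction. So R1C1 = 1.
R2C1 = 3 − 1 = 2 completes the 3 down.
Given what's placed, R2C3 must be 7 to fit the 13 across and 16 down.
R1C3 = 16 − 7 = 9 completes the 16 down.
R2C2 = 13 − 9 = 4 completes the 13 across.
R1C2 = 16 − 10 = 6 completes the 16 across.

1, 6, 9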